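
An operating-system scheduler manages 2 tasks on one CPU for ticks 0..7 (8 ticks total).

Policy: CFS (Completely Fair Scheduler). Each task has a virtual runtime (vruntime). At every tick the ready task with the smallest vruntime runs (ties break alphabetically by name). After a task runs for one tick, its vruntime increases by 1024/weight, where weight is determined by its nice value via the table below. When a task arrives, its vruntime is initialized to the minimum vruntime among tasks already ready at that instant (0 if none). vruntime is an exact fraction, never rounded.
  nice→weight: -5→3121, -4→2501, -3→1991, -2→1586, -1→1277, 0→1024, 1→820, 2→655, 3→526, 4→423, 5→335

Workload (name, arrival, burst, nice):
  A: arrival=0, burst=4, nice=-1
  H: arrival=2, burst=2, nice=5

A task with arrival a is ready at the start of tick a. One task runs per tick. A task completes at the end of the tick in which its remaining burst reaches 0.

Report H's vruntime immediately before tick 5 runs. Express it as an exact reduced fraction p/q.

vruntime(H, start of tick 5) = 1993728/427795

t=0: vr[A=0] → run A
t=1: vr[A=1024/1277] → run A
t=2: vr[A=2048/1277 H=2048/1277] → run A
t=3: vr[A=3072/1277 H=2048/1277] → run H
t=4: vr[A=3072/1277 H=1993728/427795] → run A
t=5: vr[H=1993728/427795] → run H
t=6: (idle)
t=7: (idle)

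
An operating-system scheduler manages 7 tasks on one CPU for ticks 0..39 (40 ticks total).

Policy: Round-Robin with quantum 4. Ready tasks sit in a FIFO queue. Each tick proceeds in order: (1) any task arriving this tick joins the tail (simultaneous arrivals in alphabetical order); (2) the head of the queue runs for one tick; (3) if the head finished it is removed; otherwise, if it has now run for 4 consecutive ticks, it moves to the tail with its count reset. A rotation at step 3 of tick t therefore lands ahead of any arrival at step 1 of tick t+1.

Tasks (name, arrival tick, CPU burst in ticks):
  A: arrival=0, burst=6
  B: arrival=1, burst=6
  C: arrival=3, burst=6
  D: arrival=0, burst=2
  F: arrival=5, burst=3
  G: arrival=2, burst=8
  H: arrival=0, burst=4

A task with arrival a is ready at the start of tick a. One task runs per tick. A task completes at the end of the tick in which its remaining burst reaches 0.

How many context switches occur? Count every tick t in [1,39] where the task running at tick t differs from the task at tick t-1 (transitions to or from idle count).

context switches = 11

t=0: queue=[A,D,H] q_used=0 → run A
t=1: queue=[A,D,H,B] q_used=1 → run A
t=2: queue=[A,D,H,B,G] q_used=2 → run A
t=3: queue=[A,D,H,B,G,C] q_used=3 → run A
t=4: queue=[D,H,B,G,C,A] q_used=0 → run D
t=5: queue=[D,H,B,G,C,A,F] q_used=1 → run D
t=6: queue=[H,B,G,C,A,F] q_used=0 → run H
t=7: queue=[H,B,G,C,A,F] q_used=1 → run H
t=8: queue=[H,B,G,C,A,F] q_used=2 → run H
t=9: queue=[H,B,G,C,A,F] q_used=3 → run H
t=10: queue=[B,G,C,A,F] q_used=0 → run B
t=11: queue=[B,G,C,A,F] q_used=1 → run B
t=12: queue=[B,G,C,A,F] q_used=2 → run B
t=13: queue=[B,G,C,A,F] q_used=3 → run B
t=14: queue=[G,C,A,F,B] q_used=0 → run G
t=15: queue=[G,C,A,F,B] q_used=1 → run G
t=16: queue=[G,C,A,F,B] q_used=2 → run G
t=17: queue=[G,C,A,F,B] q_used=3 → run G
t=18: queue=[C,A,F,B,G] q_used=0 → run C
t=19: queue=[C,A,F,B,G] q_used=1 → run C
t=20: queue=[C,A,F,B,G] q_used=2 → run C
t=21: queue=[C,A,F,B,G] q_used=3 → run C
t=22: queue=[A,F,B,G,C] q_used=0 → run A
t=23: queue=[A,F,B,G,C] q_used=1 → run A
t=24: queue=[F,B,G,C] q_used=0 → run F
t=25: queue=[F,B,G,C] q_used=1 → run F
t=26: queue=[F,B,G,C] q_used=2 → run F
t=27: queue=[B,G,C] q_used=0 → run B
t=28: queue=[B,G,C] q_used=1 → run B
t=29: queue=[G,C] q_used=0 → run G
t=30: queue=[G,C] q_used=1 → run G
t=31: queue=[G,C] q_used=2 → run G
t=32: queue=[G,C] q_used=3 → run G
t=33: queue=[C] q_used=0 → run C
t=34: queue=[C] q_used=1 → run C
t=35: (idle)
t=36: (idle)
t=37: (idle)
t=38: (idle)
t=39: (idle)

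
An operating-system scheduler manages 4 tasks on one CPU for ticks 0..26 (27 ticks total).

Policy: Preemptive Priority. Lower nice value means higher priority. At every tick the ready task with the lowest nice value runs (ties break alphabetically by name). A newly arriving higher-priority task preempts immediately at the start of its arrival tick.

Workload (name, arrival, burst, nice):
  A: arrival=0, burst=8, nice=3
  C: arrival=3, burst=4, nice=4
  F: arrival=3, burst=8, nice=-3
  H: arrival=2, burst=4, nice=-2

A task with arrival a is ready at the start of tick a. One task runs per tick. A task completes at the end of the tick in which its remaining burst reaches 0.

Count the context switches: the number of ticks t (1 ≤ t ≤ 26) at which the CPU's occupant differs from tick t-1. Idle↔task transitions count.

t=0: ready={A} → run A
t=1: ready={A} → run A
t=2: ready={A,H} → run H
t=3: ready={A,C,F,H} → run F
t=4: ready={A,C,F,H} → run F
t=5: ready={A,C,F,H} → run F
t=6: ready={A,C,F,H} → run F
t=7: ready={A,C,F,H} → run F
t=8: ready={A,C,F,H} → run F
t=9: ready={A,C,F,H} → run F
t=10: ready={A,C,F,H} → run F
t=11: ready={A,C,H} → run H
t=12: ready={A,C,H} → run H
t=13: ready={A,C,H} → run H
t=14: ready={A,C} → run A
t=15: ready={A,C} → run A
t=16: ready={A,C} → run A
t=17: ready={A,C} → run A
t=18: ready={A,C} → run A
t=19: ready={A,C} → run A
t=20: ready={C} → run C
t=21: ready={C} → run C
t=22: ready={C} → run C
t=23: ready={C} → run C
t=24: (idle)
t=25: (idle)
t=26: (idle)

context switches = 6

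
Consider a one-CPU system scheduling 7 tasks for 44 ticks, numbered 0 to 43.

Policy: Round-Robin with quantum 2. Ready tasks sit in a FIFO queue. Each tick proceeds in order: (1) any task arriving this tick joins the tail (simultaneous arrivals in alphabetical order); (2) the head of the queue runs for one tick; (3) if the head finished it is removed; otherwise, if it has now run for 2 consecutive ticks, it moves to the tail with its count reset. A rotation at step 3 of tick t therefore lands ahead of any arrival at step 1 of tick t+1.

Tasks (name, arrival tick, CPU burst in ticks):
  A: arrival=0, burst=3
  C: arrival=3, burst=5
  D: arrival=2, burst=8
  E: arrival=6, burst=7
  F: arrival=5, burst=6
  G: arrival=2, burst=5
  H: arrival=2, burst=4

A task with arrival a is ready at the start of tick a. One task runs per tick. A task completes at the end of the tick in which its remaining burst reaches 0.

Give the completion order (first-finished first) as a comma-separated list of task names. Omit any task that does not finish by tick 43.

completion order = A, H, G, C, D, F, E

t=0: queue=[A] q_used=0 → run A
t=1: queue=[A] q_used=1 → run A
t=2: queue=[A,D,G,H] q_used=0 → run A
t=3: queue=[D,G,H,C] q_used=0 → run D
t=4: queue=[D,G,H,C] q_used=1 → run D
t=5: queue=[G,H,C,D,F] q_used=0 → run G
t=6: queue=[G,H,C,D,F,E] q_used=1 → run G
t=7: queue=[H,C,D,F,E,G] q_used=0 → run H
t=8: queue=[H,C,D,F,E,G] q_used=1 → run H
t=9: queue=[C,D,F,E,G,H] q_used=0 → run C
t=10: queue=[C,D,F,E,G,H] q_used=1 → run C
t=11: queue=[D,F,E,G,H,C] q_used=0 → run D
t=12: queue=[D,F,E,G,H,C] q_used=1 → run D
t=13: queue=[F,E,G,H,C,D] q_used=0 → run F
t=14: queue=[F,E,G,H,C,D] q_used=1 → run F
t=15: queue=[E,G,H,C,D,F] q_used=0 → run E
t=16: queue=[E,G,H,C,D,F] q_used=1 → run E
t=17: queue=[G,H,C,D,F,E] q_used=0 → run G
t=18: queue=[G,H,C,D,F,E] q_used=1 → run G
t=19: queue=[H,C,D,F,E,G] q_used=0 → run H
t=20: queue=[H,C,D,F,E,G] q_used=1 → run H
t=21: queue=[C,D,F,E,G] q_used=0 → run C
t=22: queue=[C,D,F,E,G] q_used=1 → run C
t=23: queue=[D,F,E,G,C] q_used=0 → run D
t=24: queue=[D,F,E,G,C] q_used=1 → run D
t=25: queue=[F,E,G,C,D] q_used=0 → run F
t=26: queue=[F,E,G,C,D] q_used=1 → run F
t=27: queue=[E,G,C,D,F] q_used=0 → run E
t=28: queue=[E,G,C,D,F] q_used=1 → run E
t=29: queue=[G,C,D,F,E] q_used=0 → run G
t=30: queue=[C,D,F,E] q_used=0 → run C
t=31: queue=[D,F,E] q_used=0 → run D
t=32: queue=[D,F,E] q_used=1 → run D
t=33: queue=[F,E] q_used=0 → run F
t=34: queue=[F,E] q_used=1 → run F
t=35: queue=[E] q_used=0 → run E
t=36: queue=[E] q_used=1 → run E
t=37: queue=[E] q_used=0 → run E
t=38: (idle)
t=39: (idle)
t=40: (idle)
t=41: (idle)
t=42: (idle)
t=43: (idle)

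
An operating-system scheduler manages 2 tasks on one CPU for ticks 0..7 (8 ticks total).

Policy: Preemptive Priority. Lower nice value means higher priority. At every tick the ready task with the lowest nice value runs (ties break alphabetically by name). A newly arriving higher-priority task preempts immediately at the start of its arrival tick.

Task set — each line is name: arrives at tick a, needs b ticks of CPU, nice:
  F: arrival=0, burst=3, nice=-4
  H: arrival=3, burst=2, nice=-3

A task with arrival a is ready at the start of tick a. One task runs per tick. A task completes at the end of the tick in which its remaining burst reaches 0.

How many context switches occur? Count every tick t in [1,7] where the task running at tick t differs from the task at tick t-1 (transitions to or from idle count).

context switches = 2

t=0: ready={F} → run F
t=1: ready={F} → run F
t=2: ready={F} → run F
t=3: ready={H} → run H
t=4: ready={H} → run H
t=5: (idle)
t=6: (idle)
t=7: (idle)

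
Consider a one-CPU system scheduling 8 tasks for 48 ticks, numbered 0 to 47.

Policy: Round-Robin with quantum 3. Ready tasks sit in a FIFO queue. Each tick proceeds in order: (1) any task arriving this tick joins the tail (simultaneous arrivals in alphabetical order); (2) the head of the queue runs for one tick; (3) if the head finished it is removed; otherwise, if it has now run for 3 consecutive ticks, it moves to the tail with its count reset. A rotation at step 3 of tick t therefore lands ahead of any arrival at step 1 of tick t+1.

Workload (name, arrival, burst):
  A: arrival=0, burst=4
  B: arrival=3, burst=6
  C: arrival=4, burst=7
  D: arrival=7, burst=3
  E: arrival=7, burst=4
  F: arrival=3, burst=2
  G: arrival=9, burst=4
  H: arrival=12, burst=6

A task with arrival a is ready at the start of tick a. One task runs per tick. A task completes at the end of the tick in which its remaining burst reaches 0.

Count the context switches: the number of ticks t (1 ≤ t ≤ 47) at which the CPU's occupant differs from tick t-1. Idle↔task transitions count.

t=0: queue=[A] q_used=0 → run A
t=1: queue=[A] q_used=1 → run A
t=2: queue=[A] q_used=2 → run A
t=3: queue=[A,B,F] q_used=0 → run A
t=4: queue=[B,F,C] q_used=0 → run B
t=5: queue=[B,F,C] q_used=1 → run B
t=6: queue=[B,F,C] q_used=2 → run B
t=7: queue=[F,C,B,D,E] q_used=0 → run F
t=8: queue=[F,C,B,D,E] q_used=1 → run F
t=9: queue=[C,B,D,E,G] q_used=0 → run C
t=10: queue=[C,B,D,E,G] q_used=1 → run C
t=11: queue=[C,B,D,E,G] q_used=2 → run C
t=12: queue=[B,D,E,G,C,H] q_used=0 → run B
t=13: queue=[B,D,E,G,C,H] q_used=1 → run B
t=14: queue=[B,D,E,G,C,H] q_used=2 → run B
t=15: queue=[D,E,G,C,H] q_used=0 → run D
t=16: queue=[D,E,G,C,H] q_used=1 → run D
t=17: queue=[D,E,G,C,H] q_used=2 → run D
t=18: queue=[E,G,C,H] q_used=0 → run E
t=19: queue=[E,G,C,H] q_used=1 → run E
t=20: queue=[E,G,C,H] q_used=2 → run E
t=21: queue=[G,C,H,E] q_used=0 → run G
t=22: queue=[G,C,H,E] q_used=1 → run G
t=23: queue=[G,C,H,E] q_used=2 → run G
t=24: queue=[C,H,E,G] q_used=0 → run C
t=25: queue=[C,H,E,G] q_used=1 → run C
t=26: queue=[C,H,E,G] q_used=2 → run C
t=27: queue=[H,E,G,C] q_used=0 → run H
t=28: queue=[H,E,G,C] q_used=1 → run H
t=29: queue=[H,E,G,C] q_used=2 → run H
t=30: queue=[E,G,C,H] q_used=0 → run E
t=31: queue=[G,C,H] q_used=0 → run G
t=32: queue=[C,H] q_used=0 → run C
t=33: queue=[H] q_used=0 → run H
t=34: queue=[H] q_used=1 → run H
t=35: queue=[H] q_used=2 → run H
t=36: (idle)
t=37: (idle)
t=38: (idle)
t=39: (idle)
t=40: (idle)
t=41: (idle)
t=42: (idle)
t=43: (idle)
t=44: (idle)
t=45: (idle)
t=46: (idle)
t=47: (idle)

context switches = 14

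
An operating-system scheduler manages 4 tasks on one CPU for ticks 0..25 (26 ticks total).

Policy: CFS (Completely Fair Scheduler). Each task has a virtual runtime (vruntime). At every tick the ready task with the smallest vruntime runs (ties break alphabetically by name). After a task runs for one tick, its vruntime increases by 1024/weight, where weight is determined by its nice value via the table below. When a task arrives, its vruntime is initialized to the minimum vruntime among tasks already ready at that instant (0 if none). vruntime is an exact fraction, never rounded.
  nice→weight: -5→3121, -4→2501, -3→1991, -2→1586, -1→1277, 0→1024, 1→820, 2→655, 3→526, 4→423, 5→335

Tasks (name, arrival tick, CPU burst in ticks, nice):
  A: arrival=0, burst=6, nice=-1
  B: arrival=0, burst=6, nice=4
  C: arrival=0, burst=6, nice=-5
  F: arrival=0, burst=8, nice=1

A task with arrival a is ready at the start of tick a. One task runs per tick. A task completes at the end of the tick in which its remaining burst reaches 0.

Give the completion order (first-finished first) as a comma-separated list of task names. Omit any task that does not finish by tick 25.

t=0: vr[A=0 B=0 C=0 F=0] → run A
t=1: vr[A=1024/1277 B=0 C=0 F=0] → run B
t=2: vr[A=1024/1277 B=1024/423 C=0 F=0] → run C
t=3: vr[A=1024/1277 B=1024/423 C=1024/3121 F=0] → run F
t=4: vr[A=1024/1277 B=1024/423 C=1024/3121 F=256/205] → run C
t=5: vr[A=1024/1277 B=1024/423 C=2048/3121 F=256/205] → run C
t=6: vr[A=1024/1277 B=1024/423 C=3072/3121 F=256/205] → run A
t=7: vr[A=2048/1277 B=1024/423 C=3072/3121 F=256/205] → run C
t=8: vr[A=2048/1277 B=1024/423 C=4096/3121 F=256/205] → run F
t=9: vr[A=2048/1277 B=1024/423 C=4096/3121 F=512/205] → run C
t=10: vr[A=2048/1277 B=1024/423 C=5120/3121 F=512/205] → run A
t=11: vr[A=3072/1277 B=1024/423 C=5120/3121 F=512/205] → run C
t=12: vr[A=3072/1277 B=1024/423 F=512/205] → run A
t=13: vr[A=4096/1277 B=1024/423 F=512/205] → run B
t=14: vr[A=4096/1277 B=2048/423 F=512/205] → run F
t=15: vr[A=4096/1277 B=2048/423 F=768/205] → run A
t=16: vr[A=5120/1277 B=2048/423 F=768/205] → run F
t=17: vr[A=5120/1277 B=2048/423 F=1024/205] → run A
t=18: vr[B=2048/423 F=1024/205] → run B
t=19: vr[B=1024/141 F=1024/205] → run F
t=20: vr[B=1024/141 F=256/41] → run F
t=21: vr[B=1024/141 F=1536/205] → run B
t=22: vr[B=4096/423 F=1536/205] → run F
t=23: vr[B=4096/423 F=1792/205] → run F
t=24: vr[B=4096/423] → run B
t=25: vr[B=5120/423] → run B

completion order = C, A, F, B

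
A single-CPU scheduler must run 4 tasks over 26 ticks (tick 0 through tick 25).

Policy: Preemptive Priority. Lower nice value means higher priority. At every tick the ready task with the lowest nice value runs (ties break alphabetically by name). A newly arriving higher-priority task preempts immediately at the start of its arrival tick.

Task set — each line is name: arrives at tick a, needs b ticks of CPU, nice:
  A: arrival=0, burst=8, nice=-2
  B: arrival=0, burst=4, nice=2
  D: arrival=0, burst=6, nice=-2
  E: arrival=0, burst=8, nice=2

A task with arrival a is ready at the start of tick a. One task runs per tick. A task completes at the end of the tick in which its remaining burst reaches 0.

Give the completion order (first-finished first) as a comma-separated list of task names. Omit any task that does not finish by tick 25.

completion order = A, D, B, E

t=0: ready={A,B,D,E} → run A
t=1: ready={A,B,D,E} → run A
t=2: ready={A,B,D,E} → run A
t=3: ready={A,B,D,E} → run A
t=4: ready={A,B,D,E} → run A
t=5: ready={A,B,D,E} → run A
t=6: ready={A,B,D,E} → run A
t=7: ready={A,B,D,E} → run A
t=8: ready={B,D,E} → run D
t=9: ready={B,D,E} → run D
t=10: ready={B,D,E} → run D
t=11: ready={B,D,E} → run D
t=12: ready={B,D,E} → run D
t=13: ready={B,D,E} → run D
t=14: ready={B,E} → run B
t=15: ready={B,E} → run B
t=16: ready={B,E} → run B
t=17: ready={B,E} → run B
t=18: ready={E} → run E
t=19: ready={E} → run E
t=20: ready={E} → run E
t=21: ready={E} → run E
t=22: ready={E} → run E
t=23: ready={E} → run E
t=24: ready={E} → run E
t=25: ready={E} → run E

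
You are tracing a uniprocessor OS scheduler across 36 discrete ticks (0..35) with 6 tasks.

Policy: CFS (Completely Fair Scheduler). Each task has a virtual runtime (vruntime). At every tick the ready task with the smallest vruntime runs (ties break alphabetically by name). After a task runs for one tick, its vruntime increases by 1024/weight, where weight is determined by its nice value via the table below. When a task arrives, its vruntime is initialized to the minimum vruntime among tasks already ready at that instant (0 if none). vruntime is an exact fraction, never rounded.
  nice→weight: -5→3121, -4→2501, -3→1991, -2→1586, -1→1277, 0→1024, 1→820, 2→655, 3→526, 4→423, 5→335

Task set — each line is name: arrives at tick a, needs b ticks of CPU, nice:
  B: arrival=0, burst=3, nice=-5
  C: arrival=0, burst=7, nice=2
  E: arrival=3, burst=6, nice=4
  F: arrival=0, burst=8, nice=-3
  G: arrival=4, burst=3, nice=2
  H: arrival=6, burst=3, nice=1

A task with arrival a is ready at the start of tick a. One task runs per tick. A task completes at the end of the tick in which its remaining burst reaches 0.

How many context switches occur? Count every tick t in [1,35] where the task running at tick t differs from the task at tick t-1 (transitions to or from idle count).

t=0: vr[B=0 C=0 F=0] → run B
t=1: vr[B=1024/3121 C=0 F=0] → run C
t=2: vr[B=1024/3121 C=1024/655 F=0] → run F
t=3: vr[B=1024/3121 C=1024/655 E=1024/3121 F=1024/1991] → run B
t=4: vr[B=2048/3121 C=1024/655 E=1024/3121 F=1024/1991 G=1024/3121] → run E
t=5: vr[B=2048/3121 C=1024/655 E=3629056/1320183 F=1024/1991 G=1024/3121] → run G
t=6: vr[B=2048/3121 C=1024/655 E=3629056/1320183 F=1024/1991 G=3866624/2044255 H=1024/1991] → run F
t=7: vr[B=2048/3121 C=1024/655 E=3629056/1320183 F=2048/1991 G=3866624/2044255 H=1024/1991] → run H
t=8: vr[B=2048/3121 C=1024/655 E=3629056/1320183 F=2048/1991 G=3866624/2044255 H=719616/408155] → run B
t=9: vr[C=1024/655 E=3629056/1320183 F=2048/1991 G=3866624/2044255 H=719616/408155] → run F
t=10: vr[C=1024/655 E=3629056/1320183 F=3072/1991 G=3866624/2044255 H=719616/408155] → run F
t=11: vr[C=1024/655 E=3629056/1320183 F=4096/1991 G=3866624/2044255 H=719616/408155] → run C
t=12: vr[C=2048/655 E=3629056/1320183 F=4096/1991 G=3866624/2044255 H=719616/408155] → run H
t=13: vr[C=2048/655 E=3629056/1320183 F=4096/1991 G=3866624/2044255 H=1229312/408155] → run G
t=14: vr[C=2048/655 E=3629056/1320183 F=4096/1991 G=7062528/2044255 H=1229312/408155] → run F
t=15: vr[C=2048/655 E=3629056/1320183 F=5120/1991 G=7062528/2044255 H=1229312/408155] → run F
t=16: vr[C=2048/655 E=3629056/1320183 F=6144/1991 G=7062528/2044255 H=1229312/408155] → run E
t=17: vr[C=2048/655 E=6824960/1320183 F=6144/1991 G=7062528/2044255 H=1229312/408155] → run H
t=18: vr[C=2048/655 E=6824960/1320183 F=6144/1991 G=7062528/2044255] → run F
t=19: vr[C=2048/655 E=6824960/1320183 F=7168/1991 G=7062528/2044255] → run C
t=20: vr[C=3072/655 E=6824960/1320183 F=7168/1991 G=7062528/2044255] → run G
t=21: vr[C=3072/655 E=6824960/1320183 F=7168/1991] → run F
t=22: vr[C=3072/655 E=6824960/1320183] → run C
t=23: vr[C=4096/655 E=6824960/1320183] → run E
t=24: vr[C=4096/655 E=3340288/440061] → run C
t=25: vr[C=1024/131 E=3340288/440061] → run E
t=26: vr[C=1024/131 E=13216768/1320183] → run C
t=27: vr[C=6144/655 E=13216768/1320183] → run C
t=28: vr[E=13216768/1320183] → run E
t=29: vr[E=16412672/1320183] → run E
t=30: (idle)
t=31: (idle)
t=32: (idle)
t=33: (idle)
t=34: (idle)
t=35: (idle)

context switches = 26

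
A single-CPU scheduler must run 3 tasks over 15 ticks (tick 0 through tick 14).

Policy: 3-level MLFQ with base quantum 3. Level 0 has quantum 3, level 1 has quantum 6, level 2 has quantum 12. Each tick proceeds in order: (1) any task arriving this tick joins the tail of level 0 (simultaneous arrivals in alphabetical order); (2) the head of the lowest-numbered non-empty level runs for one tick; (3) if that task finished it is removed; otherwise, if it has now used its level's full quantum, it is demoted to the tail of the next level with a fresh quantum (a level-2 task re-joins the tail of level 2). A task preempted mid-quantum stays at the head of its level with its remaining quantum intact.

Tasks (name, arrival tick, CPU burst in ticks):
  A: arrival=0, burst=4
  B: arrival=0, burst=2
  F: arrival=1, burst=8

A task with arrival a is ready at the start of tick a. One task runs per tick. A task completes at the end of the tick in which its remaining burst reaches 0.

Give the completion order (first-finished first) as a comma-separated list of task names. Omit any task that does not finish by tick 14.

t=0: L0/L1/L2 = AB/-/- → run A
t=1: L0/L1/L2 = ABF/-/- → run A
t=2: L0/L1/L2 = ABF/-/- → run A
t=3: L0/L1/L2 = BF/A/- → run B
t=4: L0/L1/L2 = BF/A/- → run B
t=5: L0/L1/L2 = F/A/- → run F
t=6: L0/L1/L2 = F/A/- → run F
t=7: L0/L1/L2 = F/A/- → run F
t=8: L0/L1/L2 = -/AF/- → run A
t=9: L0/L1/L2 = -/F/- → run F
t=10: L0/L1/L2 = -/F/- → run F
t=11: L0/L1/L2 = -/F/- → run F
t=12: L0/L1/L2 = -/F/- → run F
t=13: L0/L1/L2 = -/F/- → run F
t=14: (idle)

completion order = B, A, F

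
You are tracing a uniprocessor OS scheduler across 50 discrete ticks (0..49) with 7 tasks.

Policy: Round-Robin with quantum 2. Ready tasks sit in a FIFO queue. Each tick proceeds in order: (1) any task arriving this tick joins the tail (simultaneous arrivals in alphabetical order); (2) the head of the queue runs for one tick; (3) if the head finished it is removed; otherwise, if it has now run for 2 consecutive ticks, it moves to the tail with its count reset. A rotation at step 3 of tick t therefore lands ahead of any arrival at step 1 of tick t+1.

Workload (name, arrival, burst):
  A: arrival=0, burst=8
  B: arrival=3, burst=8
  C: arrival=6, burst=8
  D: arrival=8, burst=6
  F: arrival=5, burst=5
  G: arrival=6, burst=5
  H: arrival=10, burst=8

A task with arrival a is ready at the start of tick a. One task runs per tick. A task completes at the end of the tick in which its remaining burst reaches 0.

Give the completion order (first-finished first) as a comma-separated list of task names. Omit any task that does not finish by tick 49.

t=0: queue=[A] q_used=0 → run A
t=1: queue=[A] q_used=1 → run A
t=2: queue=[A] q_used=0 → run A
t=3: queue=[A,B] q_used=1 → run A
t=4: queue=[B,A] q_used=0 → run B
t=5: queue=[B,A,F] q_used=1 → run B
t=6: queue=[A,F,B,C,G] q_used=0 → run A
t=7: queue=[A,F,B,C,G] q_used=1 → run A
t=8: queue=[F,B,C,G,A,D] q_used=0 → run F
t=9: queue=[F,B,C,G,A,D] q_used=1 → run F
t=10: queue=[B,C,G,A,D,F,H] q_used=0 → run B
t=11: queue=[B,C,G,A,D,F,H] q_used=1 → run B
t=12: queue=[C,G,A,D,F,H,B] q_used=0 → run C
t=13: queue=[C,G,A,D,F,H,B] q_used=1 → run C
t=14: queue=[G,A,D,F,H,B,C] q_used=0 → run G
t=15: queue=[G,A,D,F,H,B,C] q_used=1 → run G
t=16: queue=[A,D,F,H,B,C,G] q_used=0 → run A
t=17: queue=[A,D,F,H,B,C,G] q_used=1 → run A
t=18: queue=[D,F,H,B,C,G] q_used=0 → run D
t=19: queue=[D,F,H,B,C,G] q_used=1 → run D
t=20: queue=[F,H,B,C,G,D] q_used=0 → run F
t=21: queue=[F,H,B,C,G,D] q_used=1 → run F
t=22: queue=[H,B,C,G,D,F] q_used=0 → run H
t=23: queue=[H,B,C,G,D,F] q_used=1 → run H
t=24: queue=[B,C,G,D,F,H] q_used=0 → run B
t=25: queue=[B,C,G,D,F,H] q_used=1 → run B
t=26: queue=[C,G,D,F,H,B] q_used=0 → run C
t=27: queue=[C,G,D,F,H,B] q_used=1 → run C
t=28: queue=[G,D,F,H,B,C] q_used=0 → run G
t=29: queue=[G,D,F,H,B,C] q_used=1 → run G
t=30: queue=[D,F,H,B,C,G] q_used=0 → run D
t=31: queue=[D,F,H,B,C,G] q_used=1 → run D
t=32: queue=[F,H,B,C,G,D] q_used=0 → run F
t=33: queue=[H,B,C,G,D] q_used=0 → run H
t=34: queue=[H,B,C,G,D] q_used=1 → run H
t=35: queue=[B,C,G,D,H] q_used=0 → run B
t=36: queue=[B,C,G,D,H] q_used=1 → run B
t=37: queue=[C,G,D,H] q_used=0 → run C
t=38: queue=[C,G,D,H] q_used=1 → run C
t=39: queue=[G,D,H,C] q_used=0 → run G
t=40: queue=[D,H,C] q_used=0 → run D
t=41: queue=[D,H,C] q_used=1 → run D
t=42: queue=[H,C] q_used=0 → run H
t=43: queue=[H,C] q_used=1 → run H
t=44: queue=[C,H] q_used=0 → run C
t=45: queue=[C,H] q_used=1 → run C
t=46: queue=[H] q_used=0 → run H
t=47: queue=[H] q_used=1 → run H
t=48: (idle)
t=49: (idle)

completion order = A, F, B, G, D, C, H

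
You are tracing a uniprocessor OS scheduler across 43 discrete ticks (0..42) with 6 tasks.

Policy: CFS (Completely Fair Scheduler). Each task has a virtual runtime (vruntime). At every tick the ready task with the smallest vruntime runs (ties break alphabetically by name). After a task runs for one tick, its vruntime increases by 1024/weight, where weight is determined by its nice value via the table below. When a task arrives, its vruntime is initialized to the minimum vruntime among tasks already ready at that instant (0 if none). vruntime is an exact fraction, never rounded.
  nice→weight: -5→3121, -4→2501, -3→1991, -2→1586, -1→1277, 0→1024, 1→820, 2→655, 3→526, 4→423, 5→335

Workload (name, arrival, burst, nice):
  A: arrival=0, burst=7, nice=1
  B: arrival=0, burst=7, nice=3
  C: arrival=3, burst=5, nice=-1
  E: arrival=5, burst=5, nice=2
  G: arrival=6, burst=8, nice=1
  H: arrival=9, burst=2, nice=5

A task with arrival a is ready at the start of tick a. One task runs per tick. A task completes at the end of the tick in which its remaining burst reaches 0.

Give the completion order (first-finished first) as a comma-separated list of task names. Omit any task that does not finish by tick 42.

t=0: vr[A=0 B=0] → run A
t=1: vr[A=256/205 B=0] → run B
t=2: vr[A=256/205 B=512/263] → run A
t=3: vr[A=512/205 B=512/263 C=512/263] → run B
t=4: vr[A=512/205 B=1024/263 C=512/263] → run C
t=5: vr[A=512/205 B=1024/263 C=923136/335851 E=512/205] → run A
t=6: vr[A=768/205 B=1024/263 C=923136/335851 E=512/205 G=512/205] → run E
t=7: vr[A=768/205 B=1024/263 C=923136/335851 E=109056/26855 G=512/205] → run G
t=8: vr[A=768/205 B=1024/263 C=923136/335851 E=109056/26855 G=768/205] → run C
t=9: vr[A=768/205 B=1024/263 C=1192448/335851 E=109056/26855 G=768/205 H=1192448/335851] → run C
t=10: vr[A=768/205 B=1024/263 C=1461760/335851 E=109056/26855 G=768/205 H=1192448/335851] → run H
t=11: vr[A=768/205 B=1024/263 C=1461760/335851 E=109056/26855 G=768/205 H=743381504/112510085] → run A
t=12: vr[A=1024/205 B=1024/263 C=1461760/335851 E=109056/26855 G=768/205 H=743381504/112510085] → run G
t=13: vr[A=1024/205 B=1024/263 C=1461760/335851 E=109056/26855 G=1024/205 H=743381504/112510085] → run B
t=14: vr[A=1024/205 B=1536/263 C=1461760/335851 E=109056/26855 G=1024/205 H=743381504/112510085] → run E
t=15: vr[A=1024/205 B=1536/263 C=1461760/335851 E=30208/5371 G=1024/205 H=743381504/112510085] → run C
t=16: vr[A=1024/205 B=1536/263 C=1731072/335851 E=30208/5371 G=1024/205 H=743381504/112510085] → run A
t=17: vr[A=256/41 B=1536/263 C=1731072/335851 E=30208/5371 G=1024/205 H=743381504/112510085] → run G
t=18: vr[A=256/41 B=1536/263 C=1731072/335851 E=30208/5371 G=256/41 H=743381504/112510085] → run C
t=19: vr[A=256/41 B=1536/263 E=30208/5371 G=256/41 H=743381504/112510085] → run E
t=20: vr[A=256/41 B=1536/263 E=193024/26855 G=256/41 H=743381504/112510085] → run B
t=21: vr[A=256/41 B=2048/263 E=193024/26855 G=256/41 H=743381504/112510085] → run A
t=22: vr[A=1536/205 B=2048/263 E=193024/26855 G=256/41 H=743381504/112510085] → run G
t=23: vr[A=1536/205 B=2048/263 E=193024/26855 G=1536/205 H=743381504/112510085] → run H
t=24: vr[A=1536/205 B=2048/263 E=193024/26855 G=1536/205] → run E
t=25: vr[A=1536/205 B=2048/263 E=235008/26855 G=1536/205] → run A
t=26: vr[B=2048/263 E=235008/26855 G=1536/205] → run G
t=27: vr[B=2048/263 E=235008/26855 G=1792/205] → run B
t=28: vr[B=2560/263 E=235008/26855 G=1792/205] → run G
t=29: vr[B=2560/263 E=235008/26855 G=2048/205] → run E
t=30: vr[B=2560/263 G=2048/205] → run B
t=31: vr[B=3072/263 G=2048/205] → run G
t=32: vr[B=3072/263 G=2304/205] → run G
t=33: vr[B=3072/263] → run B
t=34: (idle)
t=35: (idle)
t=36: (idle)
t=37: (idle)
t=38: (idle)
t=39: (idle)
t=40: (idle)
t=41: (idle)
t=42: (idle)

completion order = C, H, A, E, G, B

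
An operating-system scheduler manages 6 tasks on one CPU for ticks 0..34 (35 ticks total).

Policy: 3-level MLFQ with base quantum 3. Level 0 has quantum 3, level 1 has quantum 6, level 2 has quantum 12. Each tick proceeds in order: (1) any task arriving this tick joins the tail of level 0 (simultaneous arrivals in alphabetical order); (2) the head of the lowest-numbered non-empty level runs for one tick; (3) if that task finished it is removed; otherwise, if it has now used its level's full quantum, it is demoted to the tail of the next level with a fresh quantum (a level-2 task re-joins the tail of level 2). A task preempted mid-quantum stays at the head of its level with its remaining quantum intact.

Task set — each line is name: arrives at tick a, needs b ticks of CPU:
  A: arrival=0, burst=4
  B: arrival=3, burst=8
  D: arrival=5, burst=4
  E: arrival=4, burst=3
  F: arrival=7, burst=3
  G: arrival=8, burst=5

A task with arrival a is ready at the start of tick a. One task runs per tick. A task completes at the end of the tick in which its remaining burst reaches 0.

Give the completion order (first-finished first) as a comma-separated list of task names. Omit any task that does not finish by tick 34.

completion order = E, F, A, B, D, G

t=0: L0/L1/L2 = A/-/- → run A
t=1: L0/L1/L2 = A/-/- → run A
t=2: L0/L1/L2 = A/-/- → run A
t=3: L0/L1/L2 = B/A/- → run B
t=4: L0/L1/L2 = BE/A/- → run B
t=5: L0/L1/L2 = BED/A/- → run B
t=6: L0/L1/L2 = ED/AB/- → run E
t=7: L0/L1/L2 = EDF/AB/- → run E
t=8: L0/L1/L2 = EDFG/AB/- → run E
t=9: L0/L1/L2 = DFG/AB/- → run D
t=10: L0/L1/L2 = DFG/AB/- → run D
t=11: L0/L1/L2 = DFG/AB/- → run D
t=12: L0/L1/L2 = FG/ABD/- → run F
t=13: L0/L1/L2 = FG/ABD/- → run F
t=14: L0/L1/L2 = FG/ABD/- → run F
t=15: L0/L1/L2 = G/ABD/- → run G
t=16: L0/L1/L2 = G/ABD/- → run G
t=17: L0/L1/L2 = G/ABD/- → run G
t=18: L0/L1/L2 = -/ABDG/- → run A
t=19: L0/L1/L2 = -/BDG/- → run B
t=20: L0/L1/L2 = -/BDG/- → run B
t=21: L0/L1/L2 = -/BDG/- → run B
t=22: L0/L1/L2 = -/BDG/- → run B
t=23: L0/L1/L2 = -/BDG/- → run B
t=24: L0/L1/L2 = -/DG/- → run D
t=25: L0/L1/L2 = -/G/- → run G
t=26: L0/L1/L2 = -/G/- → run G
t=27: (idle)
t=28: (idle)
t=29: (idle)
t=30: (idle)
t=31: (idle)
t=32: (idle)
t=33: (idle)
t=34: (idle)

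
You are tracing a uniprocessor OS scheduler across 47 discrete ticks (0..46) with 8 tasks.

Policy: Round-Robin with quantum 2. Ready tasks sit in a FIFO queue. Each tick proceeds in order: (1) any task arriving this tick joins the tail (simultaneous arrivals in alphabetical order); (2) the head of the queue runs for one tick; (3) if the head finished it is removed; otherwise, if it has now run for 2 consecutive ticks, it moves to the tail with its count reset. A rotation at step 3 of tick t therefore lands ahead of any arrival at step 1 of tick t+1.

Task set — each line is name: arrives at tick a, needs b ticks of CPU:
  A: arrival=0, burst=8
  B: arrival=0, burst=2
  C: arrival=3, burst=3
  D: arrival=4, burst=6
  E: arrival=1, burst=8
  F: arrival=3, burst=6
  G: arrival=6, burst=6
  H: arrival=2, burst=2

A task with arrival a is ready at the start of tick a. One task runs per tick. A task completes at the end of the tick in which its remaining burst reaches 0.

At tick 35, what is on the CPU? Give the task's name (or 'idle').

t=0: queue=[A,B] q_used=0 → run A
t=1: queue=[A,B,E] q_used=1 → run A
t=2: queue=[B,E,A,H] q_used=0 → run B
t=3: queue=[B,E,A,H,C,F] q_used=1 → run B
t=4: queue=[E,A,H,C,F,D] q_used=0 → run E
t=5: queue=[E,A,H,C,F,D] q_used=1 → run E
t=6: queue=[A,H,C,F,D,E,G] q_used=0 → run A
t=7: queue=[A,H,C,F,D,E,G] q_used=1 → run A
t=8: queue=[H,C,F,D,E,G,A] q_used=0 → run H
t=9: queue=[H,C,F,D,E,G,A] q_used=1 → run H
t=10: queue=[C,F,D,E,G,A] q_used=0 → run C
t=11: queue=[C,F,D,E,G,A] q_used=1 → run C
t=12: queue=[F,D,E,G,A,C] q_used=0 → run F
t=13: queue=[F,D,E,G,A,C] q_used=1 → run F
t=14: queue=[D,E,G,A,C,F] q_used=0 → run D
t=15: queue=[D,E,G,A,C,F] q_used=1 → run D
t=16: queue=[E,G,A,C,F,D] q_used=0 → run E
t=17: queue=[E,G,A,C,F,D] q_used=1 → run E
t=18: queue=[G,A,C,F,D,E] q_used=0 → run G
t=19: queue=[G,A,C,F,D,E] q_used=1 → run G
t=20: queue=[A,C,F,D,E,G] q_used=0 → run A
t=21: queue=[A,C,F,D,E,G] q_used=1 → run A
t=22: queue=[C,F,D,E,G,A] q_used=0 → run C
t=23: queue=[F,D,E,G,A] q_used=0 → run F
t=24: queue=[F,D,E,G,A] q_used=1 → run F
t=25: queue=[D,E,G,A,F] q_used=0 → run D
t=26: queue=[D,E,G,A,F] q_used=1 → run D
t=27: queue=[E,G,A,F,D] q_used=0 → run E
t=28: queue=[E,G,A,F,D] q_used=1 → run E
t=29: queue=[G,A,F,D,E] q_used=0 → run G
t=30: queue=[G,A,F,D,E] q_used=1 → run G
t=31: queue=[A,F,D,E,G] q_used=0 → run A
t=32: queue=[A,F,D,E,G] q_used=1 → run A
t=33: queue=[F,D,E,G] q_used=0 → run F
t=34: queue=[F,D,E,G] q_used=1 → run F
t=35: queue=[D,E,G] q_used=0 → run D
t=36: queue=[D,E,G] q_used=1 → run D
t=37: queue=[E,G] q_used=0 → run E
t=38: queue=[E,G] q_used=1 → run E
t=39: queue=[G] q_used=0 → run G
t=40: queue=[G] q_used=1 → run G
t=41: (idle)
t=42: (idle)
t=43: (idle)
t=44: (idle)
t=45: (idle)
t=46: (idle)

running at tick 35 = D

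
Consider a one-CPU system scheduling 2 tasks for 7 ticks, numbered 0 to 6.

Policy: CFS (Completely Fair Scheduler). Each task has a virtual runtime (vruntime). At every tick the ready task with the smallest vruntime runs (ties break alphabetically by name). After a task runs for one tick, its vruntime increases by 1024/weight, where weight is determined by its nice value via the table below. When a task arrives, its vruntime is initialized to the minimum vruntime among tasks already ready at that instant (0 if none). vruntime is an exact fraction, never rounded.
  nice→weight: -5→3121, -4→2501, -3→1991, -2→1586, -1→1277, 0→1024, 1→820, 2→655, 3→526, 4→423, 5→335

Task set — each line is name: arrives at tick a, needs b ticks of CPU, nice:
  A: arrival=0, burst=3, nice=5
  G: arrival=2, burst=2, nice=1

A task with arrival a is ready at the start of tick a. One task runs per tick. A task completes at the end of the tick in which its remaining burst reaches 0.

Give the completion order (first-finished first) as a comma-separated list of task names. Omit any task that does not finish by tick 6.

t=0: vr[A=0] → run A
t=1: vr[A=1024/335] → run A
t=2: vr[A=2048/335 G=2048/335] → run A
t=3: vr[G=2048/335] → run G
t=4: vr[G=20224/2747] → run G
t=5: (idle)
t=6: (idle)

completion order = A, G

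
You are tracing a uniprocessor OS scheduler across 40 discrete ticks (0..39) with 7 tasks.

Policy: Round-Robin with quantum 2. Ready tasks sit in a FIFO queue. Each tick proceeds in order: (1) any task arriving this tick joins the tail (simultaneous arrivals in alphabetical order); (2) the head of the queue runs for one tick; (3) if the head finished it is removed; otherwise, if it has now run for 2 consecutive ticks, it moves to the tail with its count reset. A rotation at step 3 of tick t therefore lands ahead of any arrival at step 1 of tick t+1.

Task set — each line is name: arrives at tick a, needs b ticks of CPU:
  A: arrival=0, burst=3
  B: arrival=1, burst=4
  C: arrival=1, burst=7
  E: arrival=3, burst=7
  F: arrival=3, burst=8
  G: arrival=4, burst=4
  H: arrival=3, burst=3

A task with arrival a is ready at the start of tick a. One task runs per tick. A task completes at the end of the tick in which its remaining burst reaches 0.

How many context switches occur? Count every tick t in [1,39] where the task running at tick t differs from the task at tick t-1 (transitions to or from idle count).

context switches = 20

t=0: queue=[A] q_used=0 → run A
t=1: queue=[A,B,C] q_used=1 → run A
t=2: queue=[B,C,A] q_used=0 → run B
t=3: queue=[B,C,A,E,F,H] q_used=1 → run B
t=4: queue=[C,A,E,F,H,B,G] q_used=0 → run C
t=5: queue=[C,A,E,F,H,B,G] q_used=1 → run C
t=6: queue=[A,E,F,H,B,G,C] q_used=0 → run A
t=7: queue=[E,F,H,B,G,C] q_used=0 → run E
t=8: queue=[E,F,H,B,G,C] q_used=1 → run E
t=9: queue=[F,H,B,G,C,E] q_used=0 → run F
t=10: queue=[F,H,B,G,C,E] q_used=1 → run F
t=11: queue=[H,B,G,C,E,F] q_used=0 → run H
t=12: queue=[H,B,G,C,E,F] q_used=1 → run H
t=13: queue=[B,G,C,E,F,H] q_used=0 → run B
t=14: queue=[B,G,C,E,F,H] q_used=1 → run B
t=15: queue=[G,C,E,F,H] q_used=0 → run G
t=16: queue=[G,C,E,F,H] q_used=1 → run G
t=17: queue=[C,E,F,H,G] q_used=0 → run C
t=18: queue=[C,E,F,H,G] q_used=1 → run C
t=19: queue=[E,F,H,G,C] q_used=0 → run E
t=20: queue=[E,F,H,G,C] q_used=1 → run E
t=21: queue=[F,H,G,C,E] q_used=0 → run F
t=22: queue=[F,H,G,C,E] q_used=1 → run F
t=23: queue=[H,G,C,E,F] q_used=0 → run H
t=24: queue=[G,C,E,F] q_used=0 → run G
t=25: queue=[G,C,E,F] q_used=1 → run G
t=26: queue=[C,E,F] q_used=0 → run C
t=27: queue=[C,E,F] q_used=1 → run C
t=28: queue=[E,F,C] q_used=0 → run E
t=29: queue=[E,F,C] q_used=1 → run E
t=30: queue=[F,C,E] q_used=0 → run F
t=31: queue=[F,C,E] q_used=1 → run F
t=32: queue=[C,E,F] q_used=0 → run C
t=33: queue=[E,F] q_used=0 → run E
t=34: queue=[F] q_used=0 → run F
t=35: queue=[F] q_used=1 → run F
t=36: (idle)
t=37: (idle)
t=38: (idle)
t=39: (idle)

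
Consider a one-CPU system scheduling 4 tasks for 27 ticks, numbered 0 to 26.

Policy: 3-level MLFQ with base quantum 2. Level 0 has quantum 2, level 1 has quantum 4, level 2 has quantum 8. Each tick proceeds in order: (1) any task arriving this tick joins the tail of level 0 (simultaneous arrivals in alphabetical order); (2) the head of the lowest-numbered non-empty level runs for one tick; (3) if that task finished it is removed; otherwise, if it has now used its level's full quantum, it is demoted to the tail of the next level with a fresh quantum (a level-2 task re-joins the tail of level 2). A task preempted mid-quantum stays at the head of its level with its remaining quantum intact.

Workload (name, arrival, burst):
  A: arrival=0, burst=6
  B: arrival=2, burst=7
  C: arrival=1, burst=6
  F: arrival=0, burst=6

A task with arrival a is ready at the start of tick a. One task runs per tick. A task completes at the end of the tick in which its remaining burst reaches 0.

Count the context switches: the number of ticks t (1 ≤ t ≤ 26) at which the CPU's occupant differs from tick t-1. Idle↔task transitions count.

t=0: L0/L1/L2 = AF/-/- → run A
t=1: L0/L1/L2 = AFC/-/- → run A
t=2: L0/L1/L2 = FCB/A/- → run F
t=3: L0/L1/L2 = FCB/A/- → run F
t=4: L0/L1/L2 = CB/AF/- → run C
t=5: L0/L1/L2 = CB/AF/- → run C
t=6: L0/L1/L2 = B/AFC/- → run B
t=7: L0/L1/L2 = B/AFC/- → run B
t=8: L0/L1/L2 = -/AFCB/- → run A
t=9: L0/L1/L2 = -/AFCB/- → run A
t=10: L0/L1/L2 = -/AFCB/- → run A
t=11: L0/L1/L2 = -/AFCB/- → run A
t=12: L0/L1/L2 = -/FCB/- → run F
t=13: L0/L1/L2 = -/FCB/- → run F
t=14: L0/L1/L2 = -/FCB/- → run F
t=15: L0/L1/L2 = -/FCB/- → run F
t=16: L0/L1/L2 = -/CB/- → run C
t=17: L0/L1/L2 = -/CB/- → run C
t=18: L0/L1/L2 = -/CB/- → run C
t=19: L0/L1/L2 = -/CB/- → run C
t=20: L0/L1/L2 = -/B/- → run B
t=21: L0/L1/L2 = -/B/- → run B
t=22: L0/L1/L2 = -/B/- → run B
t=23: L0/L1/L2 = -/B/- → run B
t=24: L0/L1/L2 = -/-/B → run B
t=25: (idle)
t=26: (idle)

context switches = 8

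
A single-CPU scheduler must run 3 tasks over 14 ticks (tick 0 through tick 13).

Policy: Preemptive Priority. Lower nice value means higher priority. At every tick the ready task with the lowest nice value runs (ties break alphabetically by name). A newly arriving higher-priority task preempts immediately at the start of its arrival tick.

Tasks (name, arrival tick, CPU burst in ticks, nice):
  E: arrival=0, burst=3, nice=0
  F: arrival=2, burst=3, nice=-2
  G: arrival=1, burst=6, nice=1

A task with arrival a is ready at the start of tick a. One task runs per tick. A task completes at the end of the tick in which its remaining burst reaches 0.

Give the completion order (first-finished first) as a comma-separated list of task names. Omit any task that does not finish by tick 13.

t=0: ready={E} → run E
t=1: ready={E,G} → run E
t=2: ready={E,F,G} → run F
t=3: ready={E,F,G} → run F
t=4: ready={E,F,G} → run F
t=5: ready={E,G} → run E
t=6: ready={G} → run G
t=7: ready={G} → run G
t=8: ready={G} → run G
t=9: ready={G} → run G
t=10: ready={G} → run G
t=11: ready={G} → run G
t=12: (idle)
t=13: (idle)

completion order = F, E, G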